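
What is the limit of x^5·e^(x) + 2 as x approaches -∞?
The product is a 0·∞ indeterminate form at x → -∞.
Rewrite the product as x^5 / e^(-x) (an ∞/∞ form) and apply L'Hôpital, or use the standard hierarchy e^(|x|) ≫ |x^5| as x → -∞.
The indeterminate product → 0, so the limit = 2.

Final answer: 2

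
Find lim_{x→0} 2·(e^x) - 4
Direct substitution at x = 0 gives -2.

Final answer: -2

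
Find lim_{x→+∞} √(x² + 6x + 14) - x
This is an ∞ − ∞ indeterminate form.
Multiply and divide by the conjugate √(x²+6x + 14) + x; the x² terms cancel, leaving (6x + 14)/(√(x²+6x + 14)+x) → 6/2 = 3.
Limit = 3.

Final answer: 3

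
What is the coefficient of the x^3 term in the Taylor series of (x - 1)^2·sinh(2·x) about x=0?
Expand to order 3: (x - 1)^2·sinh(2·x) = 10·x^3/3 - 4·x^2 + 2·x + O(x^4).
The coefficient of x^3 is 10/3.

Final answer: 10/3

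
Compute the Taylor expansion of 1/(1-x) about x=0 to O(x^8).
x^7 + x^6 + x^5 + x^4 + x^3 + x^2 + x + 1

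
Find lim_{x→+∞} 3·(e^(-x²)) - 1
Evaluate the dominant behaviour as x → +∞; each term tends to a finite value or vanishes.
Limit = -1.

Final answer: -1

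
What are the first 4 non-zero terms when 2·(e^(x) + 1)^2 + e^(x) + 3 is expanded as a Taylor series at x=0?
7·x^3/2 + 13·x^2/2 + 9·x + 12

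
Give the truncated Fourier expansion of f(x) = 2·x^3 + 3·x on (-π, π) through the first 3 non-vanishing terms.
(-18 + 4·π^2)·sin(x) - 2·π^2·sin(2·x) + (10/9 + 4·π^2/3)·sin(3·x)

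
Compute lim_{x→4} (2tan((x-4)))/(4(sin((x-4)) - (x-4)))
Both numerator and denominator → 0 as x → 4; this is a 0/0 indeterminate form.
Expand each to leading order near x = 4: numerator ~ 2·(x - 4), denominator ~ -2·(x - 4)^3/3.
The limit of the ratio is -∞.

Final answer: -∞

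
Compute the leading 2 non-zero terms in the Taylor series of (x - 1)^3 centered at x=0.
3·x - 1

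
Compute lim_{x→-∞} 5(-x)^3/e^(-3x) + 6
The quotient is an ∞/∞ indeterminate form as x → -∞.
Compare growth rates of the dominant terms (exponentials ≫ polynomials ≫ logarithms), or apply L'Hôpital's rule; the quotient → 0.
Adding the constant: 0 + 6 = 6. Limit = 6.

Final answer: 6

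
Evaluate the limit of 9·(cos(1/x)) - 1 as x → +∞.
Evaluate the dominant behaviour as x → +∞; each term tends to a finite value or vanishes.
Limit = 8.

Final answer: 8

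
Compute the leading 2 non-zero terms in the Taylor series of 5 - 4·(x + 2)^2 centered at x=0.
-16·x - 11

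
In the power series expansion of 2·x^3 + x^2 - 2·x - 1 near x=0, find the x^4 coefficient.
Expand to order 4: 2·x^3 + x^2 - 2·x - 1 = 2·x^3 + x^2 - 2·x - 1 + O(x^5).
The coefficient of x^4 is 0.

Final answer: 0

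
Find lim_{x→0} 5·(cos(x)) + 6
Direct substitution at x = 0 gives 11.

Final answer: 11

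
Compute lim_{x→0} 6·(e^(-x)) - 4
Direct substitution at x = 0 gives 2.

Final answer: 2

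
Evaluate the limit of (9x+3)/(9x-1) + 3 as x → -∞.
Evaluate the dominant behaviour as x → -∞; each term tends to a finite value or vanishes.
Limit = 4.

Final answer: 4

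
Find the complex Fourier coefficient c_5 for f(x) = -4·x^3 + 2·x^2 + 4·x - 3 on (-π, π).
Compute the real Fourier coefficients first: a_5 = -8/25, b_5 = 248/125 - 8·π^2/5.
Then c_5 = (a_5 − i·b_5)/2 = -4/25 - 124·i/125 + 4·i·π^2/5.

Final answer: -4/25 - 124·i/125 + 4·i·π^2/5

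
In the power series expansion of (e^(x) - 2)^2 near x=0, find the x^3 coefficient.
Expand to order 3: (e^(x) - 2)^2 = 2·x^3/3 - 2·x + 1 + O(x^4).
The coefficient of x^3 is 2/3.

Final answer: 2/3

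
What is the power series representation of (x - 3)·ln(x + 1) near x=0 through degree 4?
13·x^4/12 - 3·x^3/2 + 5·x^2/2 - 3·x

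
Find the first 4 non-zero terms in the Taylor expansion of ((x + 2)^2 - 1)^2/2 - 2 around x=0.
4·x^3 + 11·x^2 + 12·x + 5/2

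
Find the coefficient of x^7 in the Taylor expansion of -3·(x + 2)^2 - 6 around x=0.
Expand to order 7: -3·(x + 2)^2 - 6 = -3·x^2 - 12·x - 18 + O(x^8).
The coefficient of x^7 is 0.

Final answer: 0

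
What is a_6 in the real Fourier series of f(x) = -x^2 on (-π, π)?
a_6 = (1/π) ∫_{-π}^{π} f(x)·cos(6x) dx.
Evaluate the integral (use parity and integration by parts as needed): a_6 = -1/9.

Final answer: -1/9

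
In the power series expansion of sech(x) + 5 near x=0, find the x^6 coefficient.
Expand to order 6: sech(x) + 5 = -61·x^6/720 + 5·x^4/24 - x^2/2 + 6 + O(x^7).
The coefficient of x^6 is -61/720.

Final answer: -61/720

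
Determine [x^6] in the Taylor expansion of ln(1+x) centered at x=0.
Expand to order 6: ln(1+x) = -x^6/6 + x^5/5 - x^4/4 + x^3/3 - x^2/2 + x + O(x^7).
The coefficient of x^6 is -1/6.

Final answer: -1/6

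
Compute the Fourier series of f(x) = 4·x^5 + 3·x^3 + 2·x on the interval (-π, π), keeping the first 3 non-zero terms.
(-154·π^2 + 8·π^4 + 928)·sin(x) + (-4·π^4 - 55/2 + 17·π^2)·sin(2·x) + (-106·π^2/27 + 320/81 + 8·π^4/3)·sin(3·x)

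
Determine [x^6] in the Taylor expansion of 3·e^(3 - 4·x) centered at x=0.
Expand to order 6: 3·e^(3 - 4·x) = 256·x^6·e^(3)/15 - 128·x^5·e^(3)/5 + 32·x^4·e^(3) - 32·x^3·e^(3) + 24·x^2·e^(3) - 12·x·e^(3) + 3·e^(3) + O(x^7).
The coefficient of x^6 is 256·e^(3)/15.

Final answer: 256·e^(3)/15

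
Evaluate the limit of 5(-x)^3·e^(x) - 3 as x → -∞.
The product is a 0·∞ indeterminate form at x → -∞.
Rewrite the product as 5(-x)^3 / e^(-x) (an ∞/∞ form) and apply L'Hôpital, or use the standard hierarchy e^(|x|) ≫ |(-x)^3| as x → -∞.
The indeterminate product → 0, so the limit = -3.

Final answer: -3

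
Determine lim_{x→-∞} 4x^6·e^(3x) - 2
The product is a 0·∞ indeterminate form at x → -∞.
Rewrite the product as 4x^6 / e^(-3x) (an ∞/∞ form) and apply L'Hôpital, or use the standard hierarchy e^(3|x|) ≫ |x^6| as x → -∞.
The indeterminate product → 0, so the limit = -2.

Final answer: -2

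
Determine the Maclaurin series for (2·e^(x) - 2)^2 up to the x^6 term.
31·x^6/90 + x^5 + 7·x^4/3 + 4·x^3 + 4·x^2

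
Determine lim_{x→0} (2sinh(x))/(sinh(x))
Both numerator and denominator → 0 as x → 0; this is a 0/0 indeterminate form.
Expand each to leading order near x = 0: numerator ~ 2·x, denominator ~ x.
The limit of the ratio is 2.

Final answer: 2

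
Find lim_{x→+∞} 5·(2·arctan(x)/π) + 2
Evaluate the dominant behaviour as x → +∞; each term tends to a finite value or vanishes.
Limit = 7.

Final answer: 7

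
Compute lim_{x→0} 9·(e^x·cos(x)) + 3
Direct substitution at x = 0 gives 12.

Final answer: 12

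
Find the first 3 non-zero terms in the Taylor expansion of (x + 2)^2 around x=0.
x^2 + 4·x + 4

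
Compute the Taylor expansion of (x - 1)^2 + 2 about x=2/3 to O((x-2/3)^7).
19/9 - 2·(x - 2/3)/3 + (x - 2/3)^2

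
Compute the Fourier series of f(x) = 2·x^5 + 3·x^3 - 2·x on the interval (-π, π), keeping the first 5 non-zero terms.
(-74·π^2 + 4·π^4 + 440)·sin(x) + (-2·π^4 - 17/2 + 7·π^2)·sin(2·x) + (-26·π^2/27 - 56/81 + 4·π^4/3)·sin(3·x) + (-π^4 - π^2/4 + 35/32)·sin(4·x) + (-584/625 + 14·π^2/25 + 4·π^4/5)·sin(5·x)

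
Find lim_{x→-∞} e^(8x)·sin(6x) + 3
Evaluate the dominant behaviour as x → -∞; each term tends to a finite value or vanishes.
Limit = 3.

Final answer: 3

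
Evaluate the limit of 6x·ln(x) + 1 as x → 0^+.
The product is a 0·∞ indeterminate form at x → 0⁺.
Rewrite the product as 6·ln(x) / x^(-1) and apply L'Hôpital, or use the standard hierarchy x^(-1) ≫ |ln x| as x → 0⁺.
The indeterminate product → 0, so the limit = 1.

Final answer: 1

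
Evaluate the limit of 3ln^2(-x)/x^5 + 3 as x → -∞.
The quotient is an ∞/∞ indeterminate form as x → -∞.
Compare growth rates of the dominant terms (exponentials ≫ polynomials ≫ logarithms), or apply L'Hôpital's rule; the quotient → 0.
Adding the constant: 0 + 3 = 3. Limit = 3.

Final answer: 3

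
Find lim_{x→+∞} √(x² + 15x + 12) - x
This is an ∞ − ∞ indeterminate form.
Multiply and divide by the conjugate √(x²+15x + 12) + x; the x² terms cancel, leaving (15x + 12)/(√(x²+15x + 12)+x) → 15/2.
Limit = 15/2.

Final answer: 15/2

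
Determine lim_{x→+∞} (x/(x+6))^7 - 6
As x → +∞: x/(x+6) = 1/(1 + 6/x) → 1, and the 7th power of a limit-1 base also → 1; with the additive constant, 1 - 6 = -5.
Limit = -5.

Final answer: -5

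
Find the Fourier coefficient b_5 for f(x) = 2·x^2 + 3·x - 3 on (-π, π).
b_5 = (1/π) ∫_{-π}^{π} f(x)·sin(5x) dx.
Evaluate the integral (use parity and integration by parts as needed): b_5 = 6/5.

Final answer: 6/5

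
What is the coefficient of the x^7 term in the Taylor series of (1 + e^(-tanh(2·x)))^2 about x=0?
-22576/315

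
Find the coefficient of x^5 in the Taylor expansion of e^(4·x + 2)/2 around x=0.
Expand to order 5: e^(4·x + 2)/2 = 64·x^5·e^(2)/15 + 16·x^4·e^(2)/3 + 16·x^3·e^(2)/3 + 4·x^2·e^(2) + 2·x·e^(2) + e^(2)/2 + O(x^6).
The coefficient of x^5 is 64·e^(2)/15.

Final answer: 64·e^(2)/15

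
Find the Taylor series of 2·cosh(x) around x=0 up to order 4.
x^4/12 + x^2 + 2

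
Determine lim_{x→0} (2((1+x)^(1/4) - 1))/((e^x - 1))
Both numerator and denominator → 0 as x → 0; this is a 0/0 indeterminate form.
Expand each to leading order near x = 0: numerator ~ x/2, denominator ~ x.
The limit of the ratio is 1/2.

Final answer: 1/2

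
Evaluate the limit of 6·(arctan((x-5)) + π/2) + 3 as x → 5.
Direct substitution at x = 5 gives 3 + 3·π.

Final answer: 3 + 3·π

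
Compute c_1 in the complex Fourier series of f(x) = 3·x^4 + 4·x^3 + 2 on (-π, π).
Compute the real Fourier coefficients first: a_1 = 144 - 24·π^2, b_1 = -48 + 8·π^2.
Then c_1 = (a_1 − i·b_1)/2 = -12·π^2 + 72 - 4·i·π^2 + 24·i.

Final answer: -12·π^2 + 72 - 4·i·π^2 + 24·i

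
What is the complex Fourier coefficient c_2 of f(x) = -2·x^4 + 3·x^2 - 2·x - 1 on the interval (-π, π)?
Compute the real Fourier coefficients first: a_2 = 9 - 4·π^2, b_2 = 2.
Then c_2 = (a_2 − i·b_2)/2 = -2·π^2 + 9/2 - i.

Final answer: -2·π^2 + 9/2 - i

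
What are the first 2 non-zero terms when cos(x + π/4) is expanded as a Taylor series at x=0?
-√(2)·x/2 + √(2)/2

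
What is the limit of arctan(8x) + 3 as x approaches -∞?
Evaluate the dominant behaviour as x → -∞; each term tends to a finite value or vanishes.
Limit = 3 - π/2.

Final answer: 3 - π/2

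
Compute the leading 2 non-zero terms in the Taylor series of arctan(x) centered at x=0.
-x^3/3 + x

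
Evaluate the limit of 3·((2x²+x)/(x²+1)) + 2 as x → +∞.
Evaluate the dominant behaviour as x → +∞; each term tends to a finite value or vanishes.
Limit = 8.

Final answer: 8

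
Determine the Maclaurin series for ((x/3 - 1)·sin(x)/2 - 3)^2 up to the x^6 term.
-7·x^6/1080 + 29·x^5/360 + x^4/9 - 2·x^3/3 - 3·x^2/4 + 3·x + 9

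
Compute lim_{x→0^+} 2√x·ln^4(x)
This is a 0·∞ indeterminate form at x → 0⁺.
Rewrite the product as 2·ln^4(x) / x^(-1/2) and apply L'Hôpital, or use the standard hierarchy x^(-1/2) ≫ |ln x|^4 as x → 0⁺.
The indeterminate product → 0, so the limit = 0.

Final answer: 0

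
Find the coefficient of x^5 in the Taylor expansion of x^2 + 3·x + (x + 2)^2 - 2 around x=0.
Expand to order 5: x^2 + 3·x + (x + 2)^2 - 2 = 2·x^2 + 7·x + 2 + O(x^6).
The coefficient of x^5 is 0.

Final answer: 0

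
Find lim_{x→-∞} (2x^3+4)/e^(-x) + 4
The quotient is an ∞/∞ indeterminate form as x → -∞.
Compare growth rates of the dominant terms (exponentials ≫ polynomials ≫ logarithms), or apply L'Hôpital's rule; the quotient → 0.
Adding the constant: 0 + 4 = 4. Limit = 4.

Final answer: 4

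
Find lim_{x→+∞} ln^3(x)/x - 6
The quotient is an ∞/∞ indeterminate form as x → +∞.
The polynomial denominator x dominates the logarithmic numerator (any positive power of x ≫ ln^3(x) as x → ∞), so the quotient → 0.
Adding the constant: 0 - 6 = -6. Limit = -6.

Final answer: -6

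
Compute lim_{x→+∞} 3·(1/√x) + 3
Evaluate the dominant behaviour as x → +∞; each term tends to a finite value or vanishes.
Limit = 3.

Final answer: 3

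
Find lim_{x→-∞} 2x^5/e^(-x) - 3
The quotient is an ∞/∞ indeterminate form as x → -∞.
Compare growth rates of the dominant terms (exponentials ≫ polynomials ≫ logarithms), or apply L'Hôpital's rule; the quotient → 0.
Adding the constant: 0 - 3 = -3. Limit = -3.

Final answer: -3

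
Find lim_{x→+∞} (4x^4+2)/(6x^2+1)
This is an ∞/∞ indeterminate form as x → +∞.
Divide numerator and denominator by x^4 and let the lower-order terms vanish; the numerator's degree 4 exceeds the denominator's degree 2, so the quotient diverges.
Limit = ∞.

Final answer: ∞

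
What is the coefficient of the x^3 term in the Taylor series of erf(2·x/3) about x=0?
Expand to order 3: erf(2·x/3) = -16·x^3/(81·√(π)) + 4·x/(3·√(π)) + O(x^4).
The coefficient of x^3 is -16/(81·√(π)).

Final answer: -16/(81·√(π))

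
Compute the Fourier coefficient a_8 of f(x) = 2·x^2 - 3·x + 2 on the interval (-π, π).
a_8 = (1/π) ∫_{-π}^{π} f(x)·cos(8x) dx.
Evaluate the integral (use parity and integration by parts as needed): a_8 = 1/8.

Final answer: 1/8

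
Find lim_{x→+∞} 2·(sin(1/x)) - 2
Evaluate the dominant behaviour as x → +∞; each term tends to a finite value or vanishes.
Limit = -2.

Final answer: -2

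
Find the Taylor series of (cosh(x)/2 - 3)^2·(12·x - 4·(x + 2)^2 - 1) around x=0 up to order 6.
7·x^6/144 + x^5/6 + 137·x^4/24 + 5·x^3 - 15·x^2/4 - 25·x - 425/4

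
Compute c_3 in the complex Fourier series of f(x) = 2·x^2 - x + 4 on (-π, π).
Compute the real Fourier coefficients first: a_3 = -8/9, b_3 = -2/3.
Then c_3 = (a_3 − i·b_3)/2 = -4/9 + i/3.

Final answer: -4/9 + i/3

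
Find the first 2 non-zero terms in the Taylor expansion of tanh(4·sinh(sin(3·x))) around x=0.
-576·x^3 + 12·x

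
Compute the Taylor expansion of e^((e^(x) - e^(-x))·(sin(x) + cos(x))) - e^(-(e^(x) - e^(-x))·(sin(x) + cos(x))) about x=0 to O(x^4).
4·x^3/3 + 4·x^2 + 4·x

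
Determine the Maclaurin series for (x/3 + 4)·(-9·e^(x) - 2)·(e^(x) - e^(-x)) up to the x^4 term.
-254·x^4/9 - 170·x^3/3 - 238·x^2/3 - 88·x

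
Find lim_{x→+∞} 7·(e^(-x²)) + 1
Evaluate the dominant behaviour as x → +∞; each term tends to a finite value or vanishes.
Limit = 1.

Final answer: 1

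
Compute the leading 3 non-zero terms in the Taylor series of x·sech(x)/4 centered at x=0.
5·x^5/96 - x^3/8 + x/4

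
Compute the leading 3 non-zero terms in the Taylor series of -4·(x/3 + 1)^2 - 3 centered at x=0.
-4·x^2/9 - 8·x/3 - 7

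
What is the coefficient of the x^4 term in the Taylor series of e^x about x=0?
Expand to order 4: e^x = x^4/24 + x^3/6 + x^2/2 + x + 1 + O(x^5).
The coefficient of x^4 is 1/24.

Final answer: 1/24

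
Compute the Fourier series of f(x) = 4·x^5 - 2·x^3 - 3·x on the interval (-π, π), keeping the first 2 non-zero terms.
(-164·π^2 + 8·π^4 + 978)·sin(x) + (-4·π^4 - 30 + 22·π^2)·sin(2·x)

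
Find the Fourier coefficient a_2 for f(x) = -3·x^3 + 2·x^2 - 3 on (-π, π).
a_2 = (1/π) ∫_{-π}^{π} f(x)·cos(2x) dx.
Evaluate the integral (use parity and integration by parts as needed): a_2 = 2.

Final answer: 2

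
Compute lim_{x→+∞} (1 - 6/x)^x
As x → +∞: this is the defining limit (1 - 6/x)^x → e^(-6).
Limit = e^(-6).

Final answer: e^(-6)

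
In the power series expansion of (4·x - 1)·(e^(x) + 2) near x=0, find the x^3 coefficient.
Expand to order 3: (4·x - 1)·(e^(x) + 2) = 11·x^3/6 + 7·x^2/2 + 11·x - 3 + O(x^4).
The coefficient of x^3 is 11/6.

Final answer: 11/6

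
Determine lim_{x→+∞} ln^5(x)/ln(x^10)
This is an ∞/∞ indeterminate form as x → +∞.
Write ln(x^10) = 10·ln(x), reducing the quotient to ln^4(x)/10 → ∞.
Limit = ∞.

Final answer: ∞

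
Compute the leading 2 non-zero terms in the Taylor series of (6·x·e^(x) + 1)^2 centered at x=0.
12·x + 1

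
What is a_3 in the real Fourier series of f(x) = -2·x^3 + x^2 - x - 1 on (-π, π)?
a_3 = (1/π) ∫_{-π}^{π} f(x)·cos(3x) dx.
Evaluate the integral (use parity and integration by parts as needed): a_3 = -4/9.

Final answer: -4/9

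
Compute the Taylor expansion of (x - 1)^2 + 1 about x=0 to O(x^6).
x^2 - 2·x + 2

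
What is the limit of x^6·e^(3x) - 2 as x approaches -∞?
The product is a 0·∞ indeterminate form at x → -∞.
Rewrite the product as x^6 / e^(-3x) (an ∞/∞ form) and apply L'Hôpital, or use the standard hierarchy e^(3|x|) ≫ |x^6| as x → -∞.
The indeterminate product → 0, so the limit = -2.

Final answer: -2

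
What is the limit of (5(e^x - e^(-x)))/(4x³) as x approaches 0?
Both numerator and denominator → 0 as x → 0; this is a 0/0 indeterminate form.
Expand each to leading order near x = 0: numerator ~ 10·x, denominator ~ 4·x^3.
The limit of the ratio is ∞.

Final answer: ∞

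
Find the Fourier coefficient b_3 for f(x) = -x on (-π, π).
b_3 = (1/π) ∫_{-π}^{π} f(x)·sin(3x) dx.
Evaluate the integral (use parity and integration by parts as needed): b_3 = -2/3.

Final answer: -2/3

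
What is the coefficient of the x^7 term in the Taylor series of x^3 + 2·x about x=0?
Expand to order 7: x^3 + 2·x = x^3 + 2·x + O(x^8).
The coefficient of x^7 is 0.

Final answer: 0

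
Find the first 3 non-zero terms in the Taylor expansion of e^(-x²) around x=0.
x^4/2 - x^2 + 1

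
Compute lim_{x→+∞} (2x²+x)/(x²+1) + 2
Evaluate the dominant behaviour as x → +∞; each term tends to a finite value or vanishes.
Limit = 4.

Final answer: 4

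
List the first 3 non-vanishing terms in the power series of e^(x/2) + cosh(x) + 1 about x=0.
5·x^2/8 + x/2 + 3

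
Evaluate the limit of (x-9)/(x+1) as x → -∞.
Evaluate the dominant behaviour as x → -∞; each term tends to a finite value or vanishes.
Limit = 1.

Final answer: 1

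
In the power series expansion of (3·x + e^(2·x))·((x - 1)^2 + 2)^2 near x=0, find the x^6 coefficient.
Expand to order 6: (3·x + e^(2·x))·((x - 1)^2 + 2)^2 = 14·x^6/15 + 71·x^5/15 - 9·x^4 + 34·x^3 - 32·x^2 + 33·x + 9 + O(x^7).
The coefficient of x^6 is 14/15.

Final answer: 14/15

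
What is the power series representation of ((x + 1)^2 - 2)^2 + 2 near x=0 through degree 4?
x^4 + 4·x^3 + 2·x^2 - 4·x + 3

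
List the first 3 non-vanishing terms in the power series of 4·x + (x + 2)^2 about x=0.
x^2 + 8·x + 4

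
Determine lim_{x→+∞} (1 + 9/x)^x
As x → +∞: this is the defining limit (1 + 9/x)^x → e^9.
Limit = e^(9).

Final answer: e^(9)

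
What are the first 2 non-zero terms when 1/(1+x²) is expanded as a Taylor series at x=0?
1 - x^2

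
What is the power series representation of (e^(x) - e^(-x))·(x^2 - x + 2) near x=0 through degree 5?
11·x^5/30 - x^4/3 + 8·x^3/3 - 2·x^2 + 4·x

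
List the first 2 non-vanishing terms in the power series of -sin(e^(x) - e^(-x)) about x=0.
x^3 - 2·x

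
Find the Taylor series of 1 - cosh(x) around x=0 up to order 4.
-x^4/24 - x^2/2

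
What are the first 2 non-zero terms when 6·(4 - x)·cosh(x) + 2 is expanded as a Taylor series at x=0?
26 - 6·x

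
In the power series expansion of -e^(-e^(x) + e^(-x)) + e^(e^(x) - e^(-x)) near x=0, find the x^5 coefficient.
19/10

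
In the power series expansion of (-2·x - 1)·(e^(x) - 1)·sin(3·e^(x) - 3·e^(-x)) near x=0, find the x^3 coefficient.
Expand to order 3: (-2·x - 1)·(e^(x) - 1)·sin(3·e^(x) - 3·e^(-x)) = -15·x^3 - 6·x^2 + O(x^4).
The coefficient of x^3 is -15.

Final answer: -15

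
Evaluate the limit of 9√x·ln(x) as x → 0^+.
This is a 0·∞ indeterminate form at x → 0⁺.
Rewrite the product as 9·ln(x) / x^(-1/2) and apply L'Hôpital, or use the standard hierarchy x^(-1/2) ≫ |ln x| as x → 0⁺.
The indeterminate product → 0, so the limit = 0.

Final answer: 0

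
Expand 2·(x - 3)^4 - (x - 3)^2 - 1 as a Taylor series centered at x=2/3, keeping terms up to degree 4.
4280/81 - 2618·(x - 2/3)/27 + 193·(x - 2/3)^2/3 - 56·(x - 2/3)^3/3 + 2·(x - 2/3)^4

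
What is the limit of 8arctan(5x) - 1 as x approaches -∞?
Evaluate the dominant behaviour as x → -∞; each term tends to a finite value or vanishes.
Limit = -4·π - 1.

Final answer: -4·π - 1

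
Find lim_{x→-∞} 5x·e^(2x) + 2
The product is a 0·∞ indeterminate form at x → -∞.
Rewrite the product as 5x / e^(-2x) (an ∞/∞ form) and apply L'Hôpital, or use the standard hierarchy e^(2|x|) ≫ |x| as x → -∞.
The indeterminate product → 0, so the limit = 2.

Final answer: 2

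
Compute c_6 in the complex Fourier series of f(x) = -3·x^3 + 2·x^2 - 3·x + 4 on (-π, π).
Compute the real Fourier coefficients first: a_6 = 2/9, b_6 = 5/6 + π^2.
Then c_6 = (a_6 − i·b_6)/2 = 1/9 - i·π^2/2 - 5·i/12.

Final answer: 1/9 - i·π^2/2 - 5·i/12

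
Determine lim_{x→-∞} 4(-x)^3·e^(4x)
This is a 0·∞ indeterminate form at x → -∞.
Rewrite the product as 4(-x)^3 / e^(-4x) (an ∞/∞ form) and apply L'Hôpital, or use the standard hierarchy e^(4|x|) ≫ |(-x)^3| as x → -∞.
The indeterminate product → 0, so the limit = 0.

Final answer: 0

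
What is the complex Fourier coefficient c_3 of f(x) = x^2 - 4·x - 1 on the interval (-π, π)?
Compute the real Fourier coefficients first: a_3 = -4/9, b_3 = -8/3.
Then c_3 = (a_3 − i·b_3)/2 = -2/9 + 4·i/3.

Final answer: -2/9 + 4·i/3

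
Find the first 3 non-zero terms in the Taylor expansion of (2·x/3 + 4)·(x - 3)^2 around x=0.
2·x^3/3 - 18·x + 36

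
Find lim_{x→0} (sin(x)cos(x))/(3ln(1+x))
Both numerator and denominator → 0 as x → 0; this is a 0/0 indeterminate form.
Expand each to leading order near x = 0: numerator ~ x, denominator ~ 3·x.
The limit of the ratio is 1/3.

Final answer: 1/3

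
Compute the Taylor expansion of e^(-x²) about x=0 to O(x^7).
-x^6/6 + x^4/2 - x^2 + 1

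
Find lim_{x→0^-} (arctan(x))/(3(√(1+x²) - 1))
Both numerator and denominator → 0 as x → 0^-; this is a 0/0 indeterminate form.
Expand each to leading order near x = 0: numerator ~ x, denominator ~ 3·x^2/2.
The limit of the ratio is -∞.

Final answer: -∞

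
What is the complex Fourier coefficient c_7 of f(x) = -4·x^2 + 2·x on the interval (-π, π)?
Compute the real Fourier coefficients first: a_7 = 16/49, b_7 = 4/7.
Then c_7 = (a_7 − i·b_7)/2 = 8/49 - 2·i/7.

Final answer: 8/49 - 2·i/7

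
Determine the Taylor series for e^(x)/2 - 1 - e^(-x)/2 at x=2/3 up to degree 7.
(-2·e^(2/3) - 1 + e^(4/3))·e^(-2/3)/2 + (1 + e^(4/3))·e^(-2/3)·(x - 2/3)/2 + (-1 + e^(4/3))·e^(-2/3)·(x - 2/3)^2/4 + (1 + e^(4/3))·e^(-2/3)·(x - 2/3)^3/12 + (-1 + e^(4/3))·e^(-2/3)·(x - 2/3)^4/48 + (1 + e^(4/3))·e^(-2/3)·(x - 2/3)^5/240 + (-1 + e^(4/3))·e^(-2/3)·(x - 2/3)^6/1440 + (1 + e^(4/3))·e^(-2/3)·(x - 2/3)^7/10080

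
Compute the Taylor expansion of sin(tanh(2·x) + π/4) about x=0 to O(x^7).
-118·√(2)·x^6/15 + 74·√(2)·x^5/15 + 3·√(2)·x^4 - 2·√(2)·x^3 - √(2)·x^2 + √(2)·x + √(2)/2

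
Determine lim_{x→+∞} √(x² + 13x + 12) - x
This is an ∞ − ∞ indeterminate form.
Multiply and divide by the conjugate √(x²+13x + 12) + x; the x² terms cancel, leaving (13x + 12)/(√(x²+13x + 12)+x) → 13/2.
Limit = 13/2.

Final answer: 13/2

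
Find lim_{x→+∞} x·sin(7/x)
As x → +∞: let u = 7/x → 0⁺; then x·sin(7/x) = 7·sin(u)/u → 7·1 = 7.
Limit = 7.

Final answer: 7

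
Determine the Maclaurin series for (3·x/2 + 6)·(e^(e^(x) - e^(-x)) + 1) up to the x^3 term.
13·x^3 + 15·x^2 + 15·x + 12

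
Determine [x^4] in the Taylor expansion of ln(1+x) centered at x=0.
Expand to order 4: ln(1+x) = -x^4/4 + x^3/3 - x^2/2 + x + O(x^5).
The coefficient of x^4 is -1/4.

Final answer: -1/4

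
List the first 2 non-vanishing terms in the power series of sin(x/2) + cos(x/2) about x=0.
x/2 + 1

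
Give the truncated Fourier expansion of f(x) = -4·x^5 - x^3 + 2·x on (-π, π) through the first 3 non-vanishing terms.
(-944 - 8·π^4 + 158·π^2)·sin(x) + (-19·π^2 + 53/2 + 4·π^4)·sin(2·x) + (-8·π^4/3 - 176/81 + 142·π^2/27)·sin(3·x)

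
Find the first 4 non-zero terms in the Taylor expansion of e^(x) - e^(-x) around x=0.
x^7/2520 + x^5/60 + x^3/3 + 2·x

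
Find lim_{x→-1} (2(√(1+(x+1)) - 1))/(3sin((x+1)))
Both numerator and denominator → 0 as x → -1; this is a 0/0 indeterminate form.
Expand each to leading order near x = -1: numerator ~ (x + 1), denominator ~ 3·(x + 1).
The limit of the ratio is 1/3.

Final answer: 1/3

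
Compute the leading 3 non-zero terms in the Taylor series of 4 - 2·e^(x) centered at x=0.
-x^2 - 2·x + 2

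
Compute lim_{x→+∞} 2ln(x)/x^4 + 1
The quotient is an ∞/∞ indeterminate form as x → +∞.
The polynomial denominator x^4 dominates the logarithmic numerator (any positive power of x ≫ ln(x) as x → ∞), so the quotient → 0.
Adding the constant: 0 + 1 = 1. Limit = 1.

Final answer: 1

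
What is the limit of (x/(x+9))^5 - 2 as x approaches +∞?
As x → +∞: x/(x+9) = 1/(1 + 9/x) → 1, and the 5th power of a limit-1 base also → 1; with the additive constant, 1 - 2 = -1.
Limit = -1.

Final answer: -1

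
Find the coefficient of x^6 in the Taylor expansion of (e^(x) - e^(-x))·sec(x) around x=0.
Expand to order 6: (e^(x) - e^(-x))·sec(x) = 3·x^5/5 + 4·x^3/3 + 2·x + O(x^7).
The coefficient of x^6 is 0.

Final answer: 0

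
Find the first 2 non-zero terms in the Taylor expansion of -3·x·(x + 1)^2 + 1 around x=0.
1 - 3·x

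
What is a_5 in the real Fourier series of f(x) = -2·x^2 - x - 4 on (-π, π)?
a_5 = (1/π) ∫_{-π}^{π} f(x)·cos(5x) dx.
Evaluate the integral (use parity and integration by parts as needed): a_5 = 8/25.

Final answer: 8/25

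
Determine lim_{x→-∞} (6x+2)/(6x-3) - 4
Evaluate the dominant behaviour as x → -∞; each term tends to a finite value or vanishes.
Limit = -3.

Final answer: -3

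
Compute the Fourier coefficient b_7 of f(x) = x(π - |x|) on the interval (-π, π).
b_7 = (1/π) ∫_{-π}^{π} f(x)·sin(7x) dx.
Evaluate the integral (use parity and integration by parts as needed): b_7 = 8/(343·π).

Final answer: 8/(343·π)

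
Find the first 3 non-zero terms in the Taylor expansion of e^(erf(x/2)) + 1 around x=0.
x^2/(2·π) + x/√(π) + 2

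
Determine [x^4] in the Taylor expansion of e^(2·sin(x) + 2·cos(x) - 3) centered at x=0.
Expand to order 4: e^(2·sin(x) + 2·cos(x) - 3) = -17·x^4·e^(-1)/12 - x^3·e^(-1) + x^2·e^(-1) + 2·x·e^(-1) + e^(-1) + O(x^5).
The coefficient of x^4 is -17·e^(-1)/12.

Final answer: -17·e^(-1)/12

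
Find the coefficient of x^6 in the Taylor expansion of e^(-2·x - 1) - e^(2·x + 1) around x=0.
Expand to order 6: e^(-2·x - 1) - e^(2·x + 1) = x^6·(-4·e/45 + 4·e^(-1)/45) + x^5·(-4·e/15 - 4·e^(-1)/15) + x^4·(-2·e/3 + 2·e^(-1)/3) + x^3·(-4·e/3 - 4·e^(-1)/3) + x^2·(-2·e + 2·e^(-1)) + x·(-2·e - 2·e^(-1)) - e + e^(-1) + O(x^7).
The coefficient of x^6 is -4·e/45 + 4·e^(-1)/45.

Final answer: -4·e/45 + 4·e^(-1)/45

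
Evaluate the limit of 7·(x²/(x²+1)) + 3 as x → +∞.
Evaluate the dominant behaviour as x → +∞; each term tends to a finite value or vanishes.
Limit = 10.

Final answer: 10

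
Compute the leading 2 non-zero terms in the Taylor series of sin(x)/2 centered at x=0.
-x^3/12 + x/2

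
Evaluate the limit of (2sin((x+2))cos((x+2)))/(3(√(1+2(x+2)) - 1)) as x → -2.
Both numerator and denominator → 0 as x → -2; this is a 0/0 indeterminate form.
Expand each to leading order near x = -2: numerator ~ 2·(x + 2), denominator ~ 3·(x + 2).
The limit of the ratio is 2/3.

Final answer: 2/3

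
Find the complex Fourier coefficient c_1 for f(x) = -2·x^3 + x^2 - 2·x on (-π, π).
Compute the real Fourier coefficients first: a_1 = -4, b_1 = 20 - 4·π^2.
Then c_1 = (a_1 − i·b_1)/2 = -2 - 10·i + 2·i·π^2.

Final answer: -2 - 10·i + 2·i·π^2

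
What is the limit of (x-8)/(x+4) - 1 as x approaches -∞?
Evaluate the dominant behaviour as x → -∞; each term tends to a finite value or vanishes.
Limit = 0.

Final answer: 0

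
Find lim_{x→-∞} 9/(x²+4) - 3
Evaluate the dominant behaviour as x → -∞; each term tends to a finite value or vanishes.
Limit = -3.

Final answer: -3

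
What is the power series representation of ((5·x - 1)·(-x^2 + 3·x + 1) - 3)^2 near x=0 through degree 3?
104·x^3 - 124·x^2 - 16·x + 16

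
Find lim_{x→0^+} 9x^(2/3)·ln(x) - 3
The product is a 0·∞ indeterminate form at x → 0⁺.
Rewrite the product as 9·ln(x) / x^(-2/3) and apply L'Hôpital, or use the standard hierarchy x^(-2/3) ≫ |ln x| as x → 0⁺.
The indeterminate product → 0, so the limit = -3.

Final answer: -3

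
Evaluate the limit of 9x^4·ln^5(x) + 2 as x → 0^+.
The product is a 0·∞ indeterminate form at x → 0⁺.
Rewrite the product as 9·ln^5(x) / x^(-4) and apply L'Hôpital, or use the standard hierarchy x^(-4) ≫ |ln x|^5 as x → 0⁺.
The indeterminate product → 0, so the limit = 2.

Final answer: 2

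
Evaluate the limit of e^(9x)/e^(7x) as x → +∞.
This is an ∞/∞ indeterminate form as x → +∞.
Rewrite e^(9x)/e^(7x) = e^((9−7)x) = e^(2x); the exponent coefficient is 2 > 0 so e^(2x) → ∞.
Limit = ∞.

Final answer: ∞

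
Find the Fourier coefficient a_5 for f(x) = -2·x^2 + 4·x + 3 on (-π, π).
a_5 = (1/π) ∫_{-π}^{π} f(x)·cos(5x) dx.
Evaluate the integral (use parity and integration by parts as needed): a_5 = 8/25.

Final answer: 8/25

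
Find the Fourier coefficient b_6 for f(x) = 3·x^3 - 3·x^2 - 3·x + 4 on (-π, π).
b_6 = (1/π) ∫_{-π}^{π} f(x)·sin(6x) dx.
Evaluate the integral (use parity and integration by parts as needed): b_6 = 7/6 - π^2.

Final answer: 7/6 - π^2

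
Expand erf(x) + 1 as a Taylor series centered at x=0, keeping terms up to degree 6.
x^5/(5·√(π)) - 2·x^3/(3·√(π)) + 2·x/√(π) + 1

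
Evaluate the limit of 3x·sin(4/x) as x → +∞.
As x → +∞: let u = 4/x → 0⁺; then 3·x·sin(4/x) = 3·4·sin(u)/u → 3·4·1 = 12.
Limit = 12.

Final answer: 12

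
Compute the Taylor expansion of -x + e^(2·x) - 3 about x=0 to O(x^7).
4·x^6/45 + 4·x^5/15 + 2·x^4/3 + 4·x^3/3 + 2·x^2 + x - 2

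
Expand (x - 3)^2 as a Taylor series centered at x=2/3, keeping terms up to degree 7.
49/9 - 14·(x - 2/3)/3 + (x - 2/3)^2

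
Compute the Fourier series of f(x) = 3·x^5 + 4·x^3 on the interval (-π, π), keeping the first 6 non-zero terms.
(-112·π^2 + 6·π^4 + 672)·sin(x) + (-3·π^4 - 33/2 + 11·π^2)·sin(2·x) + (-16·π^2/9 + 32/27 + 2·π^4)·sin(3·x) + (-3·π^4/2 - π^2/8 + 3/64)·sin(4·x) + (-96/625 + 16·π^2/25 + 6·π^4/5)·sin(5·x) + (-π^4 - 7·π^2/9 + 7/54)·sin(6·x)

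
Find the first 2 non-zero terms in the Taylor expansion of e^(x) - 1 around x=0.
x^2/2 + x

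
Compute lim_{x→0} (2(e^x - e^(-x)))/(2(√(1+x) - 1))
Both numerator and denominator → 0 as x → 0; this is a 0/0 indeterminate form.
Expand each to leading order near x = 0: numerator ~ 4·x, denominator ~ x.
The limit of the ratio is 4.

Final answer: 4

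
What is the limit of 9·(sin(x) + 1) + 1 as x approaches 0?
Direct substitution at x = 0 gives 10.

Final answer: 10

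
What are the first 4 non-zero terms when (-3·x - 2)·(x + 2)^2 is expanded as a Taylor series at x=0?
-3·x^3 - 14·x^2 - 20·x - 8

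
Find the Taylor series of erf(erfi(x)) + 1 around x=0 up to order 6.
x^5·(-16/(3·π^2) + 2/(5·π) + 32/(5·π^3)) + x^3·(-16/(3·π^2) + 4/(3·π)) + 4·x/π + 1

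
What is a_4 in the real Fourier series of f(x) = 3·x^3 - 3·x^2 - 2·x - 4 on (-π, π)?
a_4 = (1/π) ∫_{-π}^{π} f(x)·cos(4x) dx.
Evaluate the integral (use parity and integration by parts as needed): a_4 = -3/4.

Final answer: -3/4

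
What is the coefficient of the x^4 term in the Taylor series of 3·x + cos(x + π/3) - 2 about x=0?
Expand to order 4: 3·x + cos(x + π/3) - 2 = x^4/48 + √(3)·x^3/12 - x^2/4 + x·(3 - √(3)/2) - 3/2 + O(x^5).
The coefficient of x^4 is 1/48.

Final answer: 1/48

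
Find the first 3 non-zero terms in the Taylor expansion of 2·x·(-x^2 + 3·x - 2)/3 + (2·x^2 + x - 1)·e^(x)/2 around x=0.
13·x^2/4 - 4·x/3 - 1/2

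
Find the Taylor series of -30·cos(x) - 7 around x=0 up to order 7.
x^6/24 - 5·x^4/4 + 15·x^2 - 37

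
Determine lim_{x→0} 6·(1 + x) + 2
Direct substitution at x = 0 gives 8.

Final answer: 8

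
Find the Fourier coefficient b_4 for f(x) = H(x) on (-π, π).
b_4 = (1/π) ∫_{-π}^{π} f(x)·sin(4x) dx.
Evaluate the integral (use parity and integration by parts as needed): b_4 = 0.

Final answer: 0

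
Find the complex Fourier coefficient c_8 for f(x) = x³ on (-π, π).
Compute the real Fourier coefficients first: a_8 = 0, b_8 = 3/128 - π^2/4.
Then c_8 = (a_8 − i·b_8)/2 = -3·i/256 + i·π^2/8.

Final answer: -3·i/256 + i·π^2/8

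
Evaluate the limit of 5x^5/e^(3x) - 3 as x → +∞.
The quotient is an ∞/∞ indeterminate form as x → +∞.
The exponential denominator e^(3x) dominates the polynomial numerator (e^x ≫ x^5 as x → ∞), so the quotient → 0.
Adding the constant: 0 - 3 = -3. Limit = -3.

Final answer: -3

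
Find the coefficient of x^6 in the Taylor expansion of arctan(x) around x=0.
Expand to order 6: arctan(x) = x^5/5 - x^3/3 + x + O(x^7).
The coefficient of x^6 is 0.

Final answer: 0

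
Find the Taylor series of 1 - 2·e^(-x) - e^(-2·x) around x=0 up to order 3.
5·x^3/3 - 3·x^2 + 4·x - 2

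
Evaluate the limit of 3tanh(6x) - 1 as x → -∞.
Evaluate the dominant behaviour as x → -∞; each term tends to a finite value or vanishes.
Limit = -4.

Final answer: -4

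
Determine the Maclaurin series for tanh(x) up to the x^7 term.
-17·x^7/315 + 2·x^5/15 - x^3/3 + x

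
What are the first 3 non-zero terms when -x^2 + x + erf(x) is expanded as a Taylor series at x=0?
-2·x^3/(3·√(π)) - x^2 + x·(1 + 2/√(π))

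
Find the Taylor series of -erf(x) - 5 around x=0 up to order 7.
x^7/(21·√(π)) - x^5/(5·√(π)) + 2·x^3/(3·√(π)) - 2·x/√(π) - 5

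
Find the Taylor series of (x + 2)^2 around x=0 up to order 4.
x^2 + 4·x + 4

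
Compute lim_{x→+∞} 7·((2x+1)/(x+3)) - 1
Evaluate the dominant behaviour as x → +∞; each term tends to a finite value or vanishes.
Limit = 13.

Final answer: 13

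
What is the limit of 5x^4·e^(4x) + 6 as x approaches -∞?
The product is a 0·∞ indeterminate form at x → -∞.
Rewrite the product as 5x^4 / e^(-4x) (an ∞/∞ form) and apply L'Hôpital, or use the standard hierarchy e^(4|x|) ≫ |x^4| as x → -∞.
The indeterminate product → 0, so the limit = 6.

Final answer: 6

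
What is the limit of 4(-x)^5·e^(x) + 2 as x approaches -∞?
The product is a 0·∞ indeterminate form at x → -∞.
Rewrite the product as 4(-x)^5 / e^(-x) (an ∞/∞ form) and apply L'Hôpital, or use the standard hierarchy e^(|x|) ≫ |(-x)^5| as x → -∞.
The indeterminate product → 0, so the limit = 2.

Final answer: 2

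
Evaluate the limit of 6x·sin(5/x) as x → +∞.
As x → +∞: let u = 5/x → 0⁺; then 6·x·sin(5/x) = 6·5·sin(u)/u → 6·5·1 = 30.
Limit = 30.

Final answer: 30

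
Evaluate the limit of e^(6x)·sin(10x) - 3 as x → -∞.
Evaluate the dominant behaviour as x → -∞; each term tends to a finite value or vanishes.
Limit = -3.

Final answer: -3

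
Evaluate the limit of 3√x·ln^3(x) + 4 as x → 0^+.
The product is a 0·∞ indeterminate form at x → 0⁺.
Rewrite the product as 3·ln^3(x) / x^(-1/2) and apply L'Hôpital, or use the standard hierarchy x^(-1/2) ≫ |ln x|^3 as x → 0⁺.
The indeterminate product → 0, so the limit = 4.

Final answer: 4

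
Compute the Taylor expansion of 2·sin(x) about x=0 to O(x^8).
-x^7/2520 + x^5/60 - x^3/3 + 2·x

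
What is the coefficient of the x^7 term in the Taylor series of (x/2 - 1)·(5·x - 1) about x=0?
Expand to order 7: (x/2 - 1)·(5·x - 1) = 5·x^2/2 - 11·x/2 + 1 + O(x^8).
The coefficient of x^7 is 0.

Final answer: 0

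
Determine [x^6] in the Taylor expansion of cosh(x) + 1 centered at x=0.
Expand to order 6: cosh(x) + 1 = x^6/720 + x^4/24 + x^2/2 + 2 + O(x^7).
The coefficient of x^6 is 1/720.

Final answer: 1/720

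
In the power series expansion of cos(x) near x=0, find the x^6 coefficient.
Expand to order 6: cos(x) = -x^6/720 + x^4/24 - x^2/2 + 1 + O(x^7).
The coefficient of x^6 is -1/720.

Final answer: -1/720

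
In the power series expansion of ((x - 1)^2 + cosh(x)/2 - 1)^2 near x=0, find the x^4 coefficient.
Expand to order 4: ((x - 1)^2 + cosh(x)/2 - 1)^2 = 19·x^4/12 - 5·x^3 + 21·x^2/4 - 2·x + 1/4 + O(x^5).
The coefficient of x^4 is 19/12.

Final answer: 19/12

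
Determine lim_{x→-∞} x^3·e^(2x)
This is a 0·∞ indeterminate form at x → -∞.
Rewrite the product as x^3 / e^(-2x) (an ∞/∞ form) and apply L'Hôpital, or use the standard hierarchy e^(2|x|) ≫ |x^3| as x → -∞.
The indeterminate product → 0, so the limit = 0.

Final answer: 0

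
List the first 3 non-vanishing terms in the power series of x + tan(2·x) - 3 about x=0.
8·x^3/3 + 3·x - 3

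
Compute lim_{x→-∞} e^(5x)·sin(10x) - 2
Evaluate the dominant behaviour as x → -∞; each term tends to a finite value or vanishes.
Limit = -2.

Final answer: -2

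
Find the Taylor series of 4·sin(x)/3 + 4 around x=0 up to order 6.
x^5/90 - 2·x^3/9 + 4·x/3 + 4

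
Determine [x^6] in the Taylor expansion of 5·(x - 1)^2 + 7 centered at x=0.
Expand to order 6: 5·(x - 1)^2 + 7 = 5·x^2 - 10·x + 12 + O(x^7).
The coefficient of x^6 is 0.

Final answer: 0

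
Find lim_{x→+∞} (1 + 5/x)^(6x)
As x → +∞: write (1 + 5/x)^(6x) = ((1 + 5/x)^x)^6 → (e^5)^6 = e^30.
Limit = e^(30).

Final answer: e^(30)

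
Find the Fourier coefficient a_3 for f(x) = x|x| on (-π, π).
a_3 = (1/π) ∫_{-π}^{π} f(x)·cos(3x) dx.
Evaluate the integral (use parity and integration by parts as needed): a_3 = 0.

Final answer: 0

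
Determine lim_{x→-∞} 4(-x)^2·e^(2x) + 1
The product is a 0·∞ indeterminate form at x → -∞.
Rewrite the product as 4(-x)^2 / e^(-2x) (an ∞/∞ form) and apply L'Hôpital, or use the standard hierarchy e^(2|x|) ≫ |(-x)^2| as x → -∞.
The indeterminate product → 0, so the limit = 1.

Final answer: 1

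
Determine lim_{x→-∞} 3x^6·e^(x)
This is a 0·∞ indeterminate form at x → -∞.
Rewrite the product as 3x^6 / e^(-x) (an ∞/∞ form) and apply L'Hôpital, or use the standard hierarchy e^(|x|) ≫ |x^6| as x → -∞.
The indeterminate product → 0, so the limit = 0.

Final answer: 0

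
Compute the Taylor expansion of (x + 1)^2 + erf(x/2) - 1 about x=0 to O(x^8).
-x^7/(2688·√(π)) + x^5/(160·√(π)) - x^3/(12·√(π)) + x^2 + x·(1/√(π) + 2)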